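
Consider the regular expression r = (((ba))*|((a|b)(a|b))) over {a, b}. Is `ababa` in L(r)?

Neither ((ba))* nor ((a|b)(a|b)) matches ababa.

no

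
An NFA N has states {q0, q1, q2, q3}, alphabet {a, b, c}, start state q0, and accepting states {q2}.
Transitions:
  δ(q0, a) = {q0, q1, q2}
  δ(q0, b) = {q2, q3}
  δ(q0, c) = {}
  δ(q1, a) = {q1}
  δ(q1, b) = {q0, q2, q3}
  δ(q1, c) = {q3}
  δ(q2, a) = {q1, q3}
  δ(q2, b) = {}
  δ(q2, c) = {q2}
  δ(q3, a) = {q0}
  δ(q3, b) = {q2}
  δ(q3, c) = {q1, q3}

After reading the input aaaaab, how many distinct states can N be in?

Start: {q0}
read a: {q0, q1, q2}
read a: {q0, q1, q2, q3}
read a: {q0, q1, q2, q3}
read a: {q0, q1, q2, q3}
read a: {q0, q1, q2, q3}
read b: {q0, q2, q3}
Final reachable set {q0, q2, q3} has 3 states.

3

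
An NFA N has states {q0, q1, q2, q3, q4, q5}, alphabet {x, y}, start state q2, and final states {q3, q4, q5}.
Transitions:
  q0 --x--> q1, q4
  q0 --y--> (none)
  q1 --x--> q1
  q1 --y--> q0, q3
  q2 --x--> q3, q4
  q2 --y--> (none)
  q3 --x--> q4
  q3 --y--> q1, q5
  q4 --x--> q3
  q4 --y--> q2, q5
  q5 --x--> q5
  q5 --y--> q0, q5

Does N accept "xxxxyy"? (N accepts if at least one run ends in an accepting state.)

Start: {q2}
read x: {q3, q4}
read x: {q3, q4}
read x: {q3, q4}
read x: {q3, q4}
read y: {q1, q2, q5}
read y: {q0, q3, q5}
Reachable ∩ accepting = {q3, q5} — nonempty.

accepted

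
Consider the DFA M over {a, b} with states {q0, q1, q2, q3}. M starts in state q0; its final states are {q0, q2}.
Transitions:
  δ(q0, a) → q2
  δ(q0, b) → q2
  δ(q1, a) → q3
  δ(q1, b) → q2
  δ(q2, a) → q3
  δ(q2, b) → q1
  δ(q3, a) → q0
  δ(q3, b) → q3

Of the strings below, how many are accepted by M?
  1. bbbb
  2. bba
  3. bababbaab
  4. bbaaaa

bbbb: rejected
bba: rejected
bababbaab: accepted
bbaaaa: rejected

1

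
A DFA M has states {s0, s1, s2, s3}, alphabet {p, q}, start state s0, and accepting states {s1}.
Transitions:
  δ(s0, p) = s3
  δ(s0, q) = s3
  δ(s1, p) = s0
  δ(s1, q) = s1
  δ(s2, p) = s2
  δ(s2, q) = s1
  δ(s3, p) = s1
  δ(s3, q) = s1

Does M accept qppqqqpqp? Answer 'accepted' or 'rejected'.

accepted

s0 --q--> s3
s3 --p--> s1
s1 --p--> s0
s0 --q--> s3
s3 --q--> s1
s1 --q--> s1
s1 --p--> s0
s0 --q--> s3
s3 --p--> s1
End in state s1, which is an accepting state.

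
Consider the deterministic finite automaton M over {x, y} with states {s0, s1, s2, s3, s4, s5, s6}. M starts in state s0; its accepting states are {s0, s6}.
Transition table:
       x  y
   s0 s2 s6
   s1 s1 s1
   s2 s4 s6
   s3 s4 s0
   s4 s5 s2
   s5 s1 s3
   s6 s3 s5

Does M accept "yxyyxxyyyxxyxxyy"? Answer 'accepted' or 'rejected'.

s0 --y--> s6
s6 --x--> s3
s3 --y--> s0
s0 --y--> s6
s6 --x--> s3
s3 --x--> s4
s4 --y--> s2
s2 --y--> s6
s6 --y--> s5
s5 --x--> s1
s1 --x--> s1
s1 --y--> s1
s1 --x--> s1
s1 --x--> s1
s1 --y--> s1
s1 --y--> s1
End in state s1, which is not an accepting state.

rejected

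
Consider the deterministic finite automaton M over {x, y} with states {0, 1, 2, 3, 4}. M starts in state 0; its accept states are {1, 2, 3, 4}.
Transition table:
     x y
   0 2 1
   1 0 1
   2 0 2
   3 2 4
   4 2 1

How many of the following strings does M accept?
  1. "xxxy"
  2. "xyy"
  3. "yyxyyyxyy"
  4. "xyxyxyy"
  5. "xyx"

"xxxy": accepted
"xyy": accepted
"yyxyyyxyy": accepted
"xyxyxyy": accepted
"xyx": rejected

4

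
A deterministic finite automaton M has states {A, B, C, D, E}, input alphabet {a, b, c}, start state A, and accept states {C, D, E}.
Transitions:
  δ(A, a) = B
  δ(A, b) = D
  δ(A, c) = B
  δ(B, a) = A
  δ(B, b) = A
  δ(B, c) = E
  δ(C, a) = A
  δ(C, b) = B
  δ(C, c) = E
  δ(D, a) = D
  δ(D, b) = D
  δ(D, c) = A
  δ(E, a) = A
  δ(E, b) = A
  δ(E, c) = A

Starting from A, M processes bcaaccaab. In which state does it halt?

A --b--> D
D --c--> A
A --a--> B
B --a--> A
A --c--> B
B --c--> E
E --a--> A
A --a--> B
B --b--> A

A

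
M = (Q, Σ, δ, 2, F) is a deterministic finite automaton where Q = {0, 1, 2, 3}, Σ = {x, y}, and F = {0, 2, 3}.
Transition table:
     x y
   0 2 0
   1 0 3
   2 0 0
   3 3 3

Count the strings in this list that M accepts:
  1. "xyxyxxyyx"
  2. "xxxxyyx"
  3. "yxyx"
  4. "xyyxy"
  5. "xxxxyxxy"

"xyxyxxyyx": accepted
"xxxxyyx": accepted
"yxyx": accepted
"xyyxy": accepted
"xxxxyxxy": accepted

5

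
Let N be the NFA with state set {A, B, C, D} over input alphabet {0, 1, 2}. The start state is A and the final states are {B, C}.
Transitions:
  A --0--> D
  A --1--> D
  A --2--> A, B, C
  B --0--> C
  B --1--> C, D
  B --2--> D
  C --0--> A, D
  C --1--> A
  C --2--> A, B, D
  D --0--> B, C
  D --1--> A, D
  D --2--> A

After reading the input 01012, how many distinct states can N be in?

4

Start: {A}
read 0: {D}
read 1: {A, D}
read 0: {B, C, D}
read 1: {A, C, D}
read 2: {A, B, C, D}
Final reachable set {A, B, C, D} has 4 states.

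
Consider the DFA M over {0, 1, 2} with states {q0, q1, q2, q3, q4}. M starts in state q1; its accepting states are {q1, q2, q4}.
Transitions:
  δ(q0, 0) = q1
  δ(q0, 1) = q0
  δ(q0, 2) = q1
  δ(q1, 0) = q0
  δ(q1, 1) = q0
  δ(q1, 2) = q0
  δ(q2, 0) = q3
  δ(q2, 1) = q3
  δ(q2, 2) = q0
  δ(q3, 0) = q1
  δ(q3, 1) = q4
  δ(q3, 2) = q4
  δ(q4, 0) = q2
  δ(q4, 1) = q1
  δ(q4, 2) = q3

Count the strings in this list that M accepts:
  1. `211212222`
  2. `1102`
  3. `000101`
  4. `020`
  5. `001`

`211212222`: rejected
`1102`: rejected
`000101`: rejected
`020`: rejected
`001`: rejected

0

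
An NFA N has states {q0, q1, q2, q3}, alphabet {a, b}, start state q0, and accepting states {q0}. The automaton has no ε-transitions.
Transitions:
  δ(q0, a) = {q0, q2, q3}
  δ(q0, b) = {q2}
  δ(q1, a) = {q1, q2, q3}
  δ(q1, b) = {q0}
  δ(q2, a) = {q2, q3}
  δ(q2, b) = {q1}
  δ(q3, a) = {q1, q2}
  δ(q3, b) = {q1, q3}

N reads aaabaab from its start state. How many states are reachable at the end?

4

Start: {q0}
read a: {q0, q2, q3}
read a: {q0, q1, q2, q3}
read a: {q0, q1, q2, q3}
read b: {q0, q1, q2, q3}
read a: {q0, q1, q2, q3}
read a: {q0, q1, q2, q3}
read b: {q0, q1, q2, q3}
Final reachable set {q0, q1, q2, q3} has 4 states.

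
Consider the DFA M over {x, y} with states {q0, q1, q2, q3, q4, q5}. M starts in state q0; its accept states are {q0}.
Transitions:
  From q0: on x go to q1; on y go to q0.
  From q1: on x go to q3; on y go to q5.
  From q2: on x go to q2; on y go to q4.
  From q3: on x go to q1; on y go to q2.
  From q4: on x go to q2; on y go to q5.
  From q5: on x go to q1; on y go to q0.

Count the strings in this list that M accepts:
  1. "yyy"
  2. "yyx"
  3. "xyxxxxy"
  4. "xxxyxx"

"yyy": accepted
"yyx": rejected
"xyxxxxy": rejected
"xxxyxx": rejected

1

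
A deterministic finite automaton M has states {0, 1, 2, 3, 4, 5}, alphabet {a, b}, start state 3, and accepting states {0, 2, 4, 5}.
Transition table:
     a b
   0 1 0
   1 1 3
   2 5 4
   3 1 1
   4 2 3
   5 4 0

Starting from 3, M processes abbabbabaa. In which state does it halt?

3 --a--> 1
1 --b--> 3
3 --b--> 1
1 --a--> 1
1 --b--> 3
3 --b--> 1
1 --a--> 1
1 --b--> 3
3 --a--> 1
1 --a--> 1

1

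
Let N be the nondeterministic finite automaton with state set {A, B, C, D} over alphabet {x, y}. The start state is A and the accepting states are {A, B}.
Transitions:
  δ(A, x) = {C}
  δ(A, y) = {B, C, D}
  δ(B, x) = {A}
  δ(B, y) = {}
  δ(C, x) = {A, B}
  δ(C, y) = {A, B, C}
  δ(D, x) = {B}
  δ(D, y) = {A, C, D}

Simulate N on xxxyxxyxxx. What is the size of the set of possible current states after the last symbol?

Start: {A}
read x: {C}
read x: {A, B}
read x: {A, C}
read y: {A, B, C, D}
read x: {A, B, C}
read x: {A, B, C}
read y: {A, B, C, D}
read x: {A, B, C}
read x: {A, B, C}
read x: {A, B, C}
Final reachable set {A, B, C} has 3 states.

3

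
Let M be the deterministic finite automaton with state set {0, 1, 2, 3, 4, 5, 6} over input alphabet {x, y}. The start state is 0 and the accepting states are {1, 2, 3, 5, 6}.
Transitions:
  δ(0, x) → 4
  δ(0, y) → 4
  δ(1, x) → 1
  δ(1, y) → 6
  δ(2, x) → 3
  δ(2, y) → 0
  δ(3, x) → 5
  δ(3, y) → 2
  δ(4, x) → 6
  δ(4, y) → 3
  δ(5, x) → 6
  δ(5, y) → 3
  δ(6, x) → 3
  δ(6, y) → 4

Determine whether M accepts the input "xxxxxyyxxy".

0 --x--> 4
4 --x--> 6
6 --x--> 3
3 --x--> 5
5 --x--> 6
6 --y--> 4
4 --y--> 3
3 --x--> 5
5 --x--> 6
6 --y--> 4
End in state 4, which is not an accepting state.

rejected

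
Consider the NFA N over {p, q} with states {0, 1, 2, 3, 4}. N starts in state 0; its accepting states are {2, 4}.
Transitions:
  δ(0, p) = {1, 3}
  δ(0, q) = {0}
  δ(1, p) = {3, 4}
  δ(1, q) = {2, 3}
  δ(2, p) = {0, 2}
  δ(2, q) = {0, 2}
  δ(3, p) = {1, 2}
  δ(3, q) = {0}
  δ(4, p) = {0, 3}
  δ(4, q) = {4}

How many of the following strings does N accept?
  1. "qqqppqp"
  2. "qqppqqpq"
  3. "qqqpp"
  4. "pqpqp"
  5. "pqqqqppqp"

5

"qqqppqp": accepted
"qqppqqpq": accepted
"qqqpp": accepted
"pqpqp": accepted
"pqqqqppqp": accepted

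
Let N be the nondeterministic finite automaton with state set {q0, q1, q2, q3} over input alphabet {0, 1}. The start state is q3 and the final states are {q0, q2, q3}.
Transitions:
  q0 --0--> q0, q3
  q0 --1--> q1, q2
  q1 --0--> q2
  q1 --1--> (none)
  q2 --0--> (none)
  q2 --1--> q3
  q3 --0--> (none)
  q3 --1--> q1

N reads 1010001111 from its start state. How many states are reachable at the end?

0

Start: {q3}
read 1: {q1}
read 0: {q2}
read 1: {q3}
read 0: {}
The reachable set is empty and stays empty for the remaining 6 symbols.
Final reachable set {} has 0 states.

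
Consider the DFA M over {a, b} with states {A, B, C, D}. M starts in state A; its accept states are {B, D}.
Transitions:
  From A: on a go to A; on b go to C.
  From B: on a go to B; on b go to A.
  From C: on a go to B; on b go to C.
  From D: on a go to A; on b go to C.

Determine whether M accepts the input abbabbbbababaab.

rejected

A --a--> A
A --b--> C
C --b--> C
C --a--> B
B --b--> A
A --b--> C
C --b--> C
C --b--> C
C --a--> B
B --b--> A
A --a--> A
A --b--> C
C --a--> B
B --a--> B
B --b--> A
End in state A, which is not an accepting state.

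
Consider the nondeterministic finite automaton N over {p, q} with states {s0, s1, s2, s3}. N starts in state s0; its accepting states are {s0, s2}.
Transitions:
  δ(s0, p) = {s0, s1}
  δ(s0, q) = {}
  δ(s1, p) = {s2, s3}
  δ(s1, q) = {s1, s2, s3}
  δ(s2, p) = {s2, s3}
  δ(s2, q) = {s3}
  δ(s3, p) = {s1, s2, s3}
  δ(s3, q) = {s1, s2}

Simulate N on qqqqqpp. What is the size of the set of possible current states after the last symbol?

0

Start: {s0}
read q: {}
The reachable set is empty and stays empty for the remaining 6 symbols.
Final reachable set {} has 0 states.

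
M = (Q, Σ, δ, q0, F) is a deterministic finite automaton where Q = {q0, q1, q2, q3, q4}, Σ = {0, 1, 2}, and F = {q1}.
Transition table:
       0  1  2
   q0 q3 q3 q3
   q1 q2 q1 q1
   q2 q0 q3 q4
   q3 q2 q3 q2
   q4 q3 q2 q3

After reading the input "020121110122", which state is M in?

q4

q0 --0--> q3
q3 --2--> q2
q2 --0--> q0
q0 --1--> q3
q3 --2--> q2
q2 --1--> q3
q3 --1--> q3
q3 --1--> q3
q3 --0--> q2
q2 --1--> q3
q3 --2--> q2
q2 --2--> q4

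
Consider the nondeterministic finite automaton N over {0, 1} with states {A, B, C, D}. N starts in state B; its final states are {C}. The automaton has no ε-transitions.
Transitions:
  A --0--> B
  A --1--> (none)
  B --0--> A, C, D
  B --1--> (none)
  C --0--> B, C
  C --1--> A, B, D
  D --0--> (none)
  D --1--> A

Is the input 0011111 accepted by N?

Start: {B}
read 0: {A, C, D}
read 0: {B, C}
read 1: {A, B, D}
read 1: {A}
read 1: {}
The reachable set is empty and stays empty for the remaining 2 symbols.
Reachable ∩ accepting = {} — empty.

rejected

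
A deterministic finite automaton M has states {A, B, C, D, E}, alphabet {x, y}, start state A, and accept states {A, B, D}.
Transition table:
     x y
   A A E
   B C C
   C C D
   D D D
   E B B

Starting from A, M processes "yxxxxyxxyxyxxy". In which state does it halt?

A --y--> E
E --x--> B
B --x--> C
C --x--> C
C --x--> C
C --y--> D
D --x--> D
D --x--> D
D --y--> D
D --x--> D
D --y--> D
D --x--> D
D --x--> D
D --y--> D

D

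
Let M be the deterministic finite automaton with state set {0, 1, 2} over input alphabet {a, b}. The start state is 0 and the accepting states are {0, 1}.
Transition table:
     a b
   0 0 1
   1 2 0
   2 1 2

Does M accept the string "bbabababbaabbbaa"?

accepted

0 --b--> 1
1 --b--> 0
0 --a--> 0
0 --b--> 1
1 --a--> 2
2 --b--> 2
2 --a--> 1
1 --b--> 0
0 --b--> 1
1 --a--> 2
2 --a--> 1
1 --b--> 0
0 --b--> 1
1 --b--> 0
0 --a--> 0
0 --a--> 0
End in state 0, which is an accepting state.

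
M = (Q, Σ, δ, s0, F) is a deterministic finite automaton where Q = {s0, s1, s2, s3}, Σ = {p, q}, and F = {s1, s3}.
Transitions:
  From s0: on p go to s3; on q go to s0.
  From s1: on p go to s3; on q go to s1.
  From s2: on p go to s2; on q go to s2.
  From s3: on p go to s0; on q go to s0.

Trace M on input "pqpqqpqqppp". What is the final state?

s0 --p--> s3
s3 --q--> s0
s0 --p--> s3
s3 --q--> s0
s0 --q--> s0
s0 --p--> s3
s3 --q--> s0
s0 --q--> s0
s0 --p--> s3
s3 --p--> s0
s0 --p--> s3

s3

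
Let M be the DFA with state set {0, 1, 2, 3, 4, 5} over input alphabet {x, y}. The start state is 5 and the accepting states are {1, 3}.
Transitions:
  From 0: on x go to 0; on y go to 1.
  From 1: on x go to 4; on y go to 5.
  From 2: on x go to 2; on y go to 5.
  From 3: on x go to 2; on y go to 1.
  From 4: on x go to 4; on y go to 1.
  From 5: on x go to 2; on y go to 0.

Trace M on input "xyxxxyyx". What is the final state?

5 --x--> 2
2 --y--> 5
5 --x--> 2
2 --x--> 2
2 --x--> 2
2 --y--> 5
5 --y--> 0
0 --x--> 0

0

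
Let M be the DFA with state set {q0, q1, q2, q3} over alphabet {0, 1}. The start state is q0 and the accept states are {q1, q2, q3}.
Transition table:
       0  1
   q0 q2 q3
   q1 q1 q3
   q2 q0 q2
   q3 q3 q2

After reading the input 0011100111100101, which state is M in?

q3

q0 --0--> q2
q2 --0--> q0
q0 --1--> q3
q3 --1--> q2
q2 --1--> q2
q2 --0--> q0
q0 --0--> q2
q2 --1--> q2
q2 --1--> q2
q2 --1--> q2
q2 --1--> q2
q2 --0--> q0
q0 --0--> q2
q2 --1--> q2
q2 --0--> q0
q0 --1--> q3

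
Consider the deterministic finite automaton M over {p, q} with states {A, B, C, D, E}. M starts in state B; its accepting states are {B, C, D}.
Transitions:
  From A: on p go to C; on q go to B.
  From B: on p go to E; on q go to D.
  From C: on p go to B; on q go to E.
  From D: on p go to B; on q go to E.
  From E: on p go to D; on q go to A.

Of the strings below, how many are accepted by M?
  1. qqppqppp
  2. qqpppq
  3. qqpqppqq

qqppqppp: accepted
qqpppq: rejected
qqpqppqq: rejected

1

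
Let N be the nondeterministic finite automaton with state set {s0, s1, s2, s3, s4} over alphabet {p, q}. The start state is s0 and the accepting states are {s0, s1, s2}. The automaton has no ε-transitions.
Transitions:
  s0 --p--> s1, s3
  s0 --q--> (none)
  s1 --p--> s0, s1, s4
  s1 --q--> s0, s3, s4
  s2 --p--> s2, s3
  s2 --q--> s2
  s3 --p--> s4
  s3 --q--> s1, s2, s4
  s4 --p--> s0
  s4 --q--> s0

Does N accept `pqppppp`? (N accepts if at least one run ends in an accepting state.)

accepted

Start: {s0}
read p: {s1, s3}
read q: {s0, s1, s2, s3, s4}
read p: {s0, s1, s2, s3, s4}
read p: {s0, s1, s2, s3, s4}
read p: {s0, s1, s2, s3, s4}
read p: {s0, s1, s2, s3, s4}
read p: {s0, s1, s2, s3, s4}
Reachable ∩ accepting = {s0, s1, s2} — nonempty.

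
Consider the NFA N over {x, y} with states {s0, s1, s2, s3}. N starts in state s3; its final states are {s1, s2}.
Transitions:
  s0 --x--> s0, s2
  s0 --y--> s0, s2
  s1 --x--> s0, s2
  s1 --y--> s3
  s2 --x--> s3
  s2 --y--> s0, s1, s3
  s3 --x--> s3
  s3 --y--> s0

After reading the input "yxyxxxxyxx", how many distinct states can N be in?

3

Start: {s3}
read y: {s0}
read x: {s0, s2}
read y: {s0, s1, s2, s3}
read x: {s0, s2, s3}
read x: {s0, s2, s3}
read x: {s0, s2, s3}
read x: {s0, s2, s3}
read y: {s0, s1, s2, s3}
read x: {s0, s2, s3}
read x: {s0, s2, s3}
Final reachable set {s0, s2, s3} has 3 states.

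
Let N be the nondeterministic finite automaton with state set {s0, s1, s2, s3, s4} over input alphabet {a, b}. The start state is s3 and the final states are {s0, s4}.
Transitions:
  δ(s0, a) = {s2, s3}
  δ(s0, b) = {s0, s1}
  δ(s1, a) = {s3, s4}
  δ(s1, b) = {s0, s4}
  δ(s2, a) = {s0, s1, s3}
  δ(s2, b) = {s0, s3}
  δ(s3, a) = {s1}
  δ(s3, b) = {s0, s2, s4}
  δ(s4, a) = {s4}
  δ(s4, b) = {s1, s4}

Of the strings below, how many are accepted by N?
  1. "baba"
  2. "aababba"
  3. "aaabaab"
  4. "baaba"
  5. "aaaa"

5

"baba": accepted
"aababba": accepted
"aaabaab": accepted
"baaba": accepted
"aaaa": accepted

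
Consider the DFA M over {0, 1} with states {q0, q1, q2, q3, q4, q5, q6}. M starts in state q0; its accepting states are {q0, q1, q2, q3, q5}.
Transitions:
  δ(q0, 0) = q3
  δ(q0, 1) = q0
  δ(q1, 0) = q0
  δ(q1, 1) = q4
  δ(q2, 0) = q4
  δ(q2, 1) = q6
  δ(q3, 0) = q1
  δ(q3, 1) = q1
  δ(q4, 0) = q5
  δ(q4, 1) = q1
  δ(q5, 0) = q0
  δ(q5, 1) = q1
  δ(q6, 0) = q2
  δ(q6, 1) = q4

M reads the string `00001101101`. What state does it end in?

q1

q0 --0--> q3
q3 --0--> q1
q1 --0--> q0
q0 --0--> q3
q3 --1--> q1
q1 --1--> q4
q4 --0--> q5
q5 --1--> q1
q1 --1--> q4
q4 --0--> q5
q5 --1--> q1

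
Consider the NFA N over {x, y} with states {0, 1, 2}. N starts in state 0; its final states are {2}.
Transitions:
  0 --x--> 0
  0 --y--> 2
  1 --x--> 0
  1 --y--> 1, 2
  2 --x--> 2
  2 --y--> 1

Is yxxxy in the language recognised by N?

Start: {0}
read y: {2}
read x: {2}
read x: {2}
read x: {2}
read y: {1}
Reachable ∩ accepting = {} — empty.

rejected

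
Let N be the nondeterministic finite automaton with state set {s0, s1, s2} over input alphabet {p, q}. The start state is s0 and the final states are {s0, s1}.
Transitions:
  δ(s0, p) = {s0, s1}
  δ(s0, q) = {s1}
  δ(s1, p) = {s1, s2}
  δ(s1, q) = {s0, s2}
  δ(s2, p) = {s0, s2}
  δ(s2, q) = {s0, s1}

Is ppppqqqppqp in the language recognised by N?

accepted

Start: {s0}
read p: {s0, s1}
read p: {s0, s1, s2}
read p: {s0, s1, s2}
read p: {s0, s1, s2}
read q: {s0, s1, s2}
read q: {s0, s1, s2}
read q: {s0, s1, s2}
read p: {s0, s1, s2}
read p: {s0, s1, s2}
read q: {s0, s1, s2}
read p: {s0, s1, s2}
Reachable ∩ accepting = {s0, s1} — nonempty.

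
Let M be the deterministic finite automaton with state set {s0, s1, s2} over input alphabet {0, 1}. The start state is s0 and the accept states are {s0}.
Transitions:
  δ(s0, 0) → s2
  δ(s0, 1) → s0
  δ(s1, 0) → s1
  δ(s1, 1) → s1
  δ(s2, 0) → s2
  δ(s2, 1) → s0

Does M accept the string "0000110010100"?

rejected

s0 --0--> s2
s2 --0--> s2
s2 --0--> s2
s2 --0--> s2
s2 --1--> s0
s0 --1--> s0
s0 --0--> s2
s2 --0--> s2
s2 --1--> s0
s0 --0--> s2
s2 --1--> s0
s0 --0--> s2
s2 --0--> s2
End in state s2, which is not an accepting state.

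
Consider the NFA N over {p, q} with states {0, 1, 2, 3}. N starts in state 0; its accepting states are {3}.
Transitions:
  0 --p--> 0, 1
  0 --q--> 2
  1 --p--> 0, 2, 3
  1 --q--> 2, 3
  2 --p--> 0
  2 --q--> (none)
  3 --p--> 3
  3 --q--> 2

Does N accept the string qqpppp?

Start: {0}
read q: {2}
read q: {}
The reachable set is empty and stays empty for the remaining 4 symbols.
Reachable ∩ accepting = {} — empty.

rejected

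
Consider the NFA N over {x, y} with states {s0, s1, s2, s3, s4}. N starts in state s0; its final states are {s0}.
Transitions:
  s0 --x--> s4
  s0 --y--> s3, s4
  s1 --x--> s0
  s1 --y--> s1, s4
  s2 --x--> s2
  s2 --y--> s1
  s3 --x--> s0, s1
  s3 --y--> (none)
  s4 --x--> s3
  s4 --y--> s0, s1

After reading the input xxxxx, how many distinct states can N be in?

2

Start: {s0}
read x: {s4}
read x: {s3}
read x: {s0, s1}
read x: {s0, s4}
read x: {s3, s4}
Final reachable set {s3, s4} has 2 states.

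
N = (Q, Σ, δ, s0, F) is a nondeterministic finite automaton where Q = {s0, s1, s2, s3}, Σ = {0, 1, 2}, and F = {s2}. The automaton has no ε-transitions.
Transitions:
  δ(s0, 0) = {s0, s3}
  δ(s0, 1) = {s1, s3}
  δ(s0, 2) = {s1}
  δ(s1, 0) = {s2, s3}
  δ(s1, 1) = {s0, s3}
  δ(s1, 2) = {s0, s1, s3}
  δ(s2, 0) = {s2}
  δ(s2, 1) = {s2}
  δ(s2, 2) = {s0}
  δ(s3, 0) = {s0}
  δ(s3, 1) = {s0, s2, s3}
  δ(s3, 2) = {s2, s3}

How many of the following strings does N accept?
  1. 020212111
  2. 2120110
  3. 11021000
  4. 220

020212111: accepted
2120110: accepted
11021000: accepted
220: accepted

4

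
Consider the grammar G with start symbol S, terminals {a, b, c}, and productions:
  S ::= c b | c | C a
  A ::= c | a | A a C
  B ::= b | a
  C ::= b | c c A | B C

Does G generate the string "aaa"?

no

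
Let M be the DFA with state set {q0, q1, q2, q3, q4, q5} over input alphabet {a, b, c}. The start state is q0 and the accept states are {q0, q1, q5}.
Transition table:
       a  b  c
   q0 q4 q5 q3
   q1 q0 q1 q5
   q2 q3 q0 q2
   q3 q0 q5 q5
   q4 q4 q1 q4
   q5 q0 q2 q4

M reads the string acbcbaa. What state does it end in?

q0 --a--> q4
q4 --c--> q4
q4 --b--> q1
q1 --c--> q5
q5 --b--> q2
q2 --a--> q3
q3 --a--> q0

q0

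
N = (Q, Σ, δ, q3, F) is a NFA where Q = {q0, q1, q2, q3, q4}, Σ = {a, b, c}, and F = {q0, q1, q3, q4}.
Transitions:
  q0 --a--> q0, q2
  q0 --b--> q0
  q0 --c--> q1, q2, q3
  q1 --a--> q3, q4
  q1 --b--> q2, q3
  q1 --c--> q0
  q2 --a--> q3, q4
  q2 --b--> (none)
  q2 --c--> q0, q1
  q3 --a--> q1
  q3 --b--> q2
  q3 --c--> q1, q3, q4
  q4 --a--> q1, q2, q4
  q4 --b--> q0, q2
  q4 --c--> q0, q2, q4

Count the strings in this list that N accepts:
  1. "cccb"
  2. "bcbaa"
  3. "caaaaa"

3

"cccb": accepted
"bcbaa": accepted
"caaaaa": accepted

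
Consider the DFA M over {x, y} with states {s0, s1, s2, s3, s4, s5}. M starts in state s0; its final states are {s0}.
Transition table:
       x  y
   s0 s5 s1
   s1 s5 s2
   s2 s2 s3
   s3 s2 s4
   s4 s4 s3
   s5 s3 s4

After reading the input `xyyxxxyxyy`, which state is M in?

s4

s0 --x--> s5
s5 --y--> s4
s4 --y--> s3
s3 --x--> s2
s2 --x--> s2
s2 --x--> s2
s2 --y--> s3
s3 --x--> s2
s2 --y--> s3
s3 --y--> s4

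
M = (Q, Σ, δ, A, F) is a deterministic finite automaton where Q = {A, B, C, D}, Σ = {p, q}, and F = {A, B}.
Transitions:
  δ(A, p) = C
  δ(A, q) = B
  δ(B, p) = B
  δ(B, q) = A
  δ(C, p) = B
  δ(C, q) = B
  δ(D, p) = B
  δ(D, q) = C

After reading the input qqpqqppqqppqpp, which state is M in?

A --q--> B
B --q--> A
A --p--> C
C --q--> B
B --q--> A
A --p--> C
C --p--> B
B --q--> A
A --q--> B
B --p--> B
B --p--> B
B --q--> A
A --p--> C
C --p--> B

B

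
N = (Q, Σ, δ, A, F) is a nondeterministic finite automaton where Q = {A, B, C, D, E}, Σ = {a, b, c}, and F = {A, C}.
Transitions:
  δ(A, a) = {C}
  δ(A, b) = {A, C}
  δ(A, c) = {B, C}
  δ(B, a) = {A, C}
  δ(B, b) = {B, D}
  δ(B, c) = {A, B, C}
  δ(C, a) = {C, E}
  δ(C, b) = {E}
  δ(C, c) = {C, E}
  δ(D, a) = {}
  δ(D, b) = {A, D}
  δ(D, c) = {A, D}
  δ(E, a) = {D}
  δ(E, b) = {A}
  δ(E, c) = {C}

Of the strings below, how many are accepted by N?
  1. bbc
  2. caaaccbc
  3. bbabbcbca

3

bbc: accepted
caaaccbc: accepted
bbabbcbca: accepted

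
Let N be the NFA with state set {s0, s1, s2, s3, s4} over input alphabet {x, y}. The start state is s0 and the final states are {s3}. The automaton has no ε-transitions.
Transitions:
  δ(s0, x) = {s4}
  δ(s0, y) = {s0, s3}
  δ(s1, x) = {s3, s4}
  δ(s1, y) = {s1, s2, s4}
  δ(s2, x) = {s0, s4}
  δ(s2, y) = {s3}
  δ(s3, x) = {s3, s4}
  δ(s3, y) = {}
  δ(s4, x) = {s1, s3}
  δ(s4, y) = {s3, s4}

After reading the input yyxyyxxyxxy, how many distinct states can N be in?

4

Start: {s0}
read y: {s0, s3}
read y: {s0, s3}
read x: {s3, s4}
read y: {s3, s4}
read y: {s3, s4}
read x: {s1, s3, s4}
read x: {s1, s3, s4}
read y: {s1, s2, s3, s4}
read x: {s0, s1, s3, s4}
read x: {s1, s3, s4}
read y: {s1, s2, s3, s4}
Final reachable set {s1, s2, s3, s4} has 4 states.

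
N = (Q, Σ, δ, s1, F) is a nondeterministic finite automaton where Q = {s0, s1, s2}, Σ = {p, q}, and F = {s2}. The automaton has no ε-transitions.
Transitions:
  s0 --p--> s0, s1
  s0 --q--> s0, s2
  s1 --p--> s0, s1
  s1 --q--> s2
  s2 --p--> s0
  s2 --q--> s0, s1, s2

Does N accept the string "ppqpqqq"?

Start: {s1}
read p: {s0, s1}
read p: {s0, s1}
read q: {s0, s2}
read p: {s0, s1}
read q: {s0, s2}
read q: {s0, s1, s2}
read q: {s0, s1, s2}
Reachable ∩ accepting = {s2} — nonempty.

accepted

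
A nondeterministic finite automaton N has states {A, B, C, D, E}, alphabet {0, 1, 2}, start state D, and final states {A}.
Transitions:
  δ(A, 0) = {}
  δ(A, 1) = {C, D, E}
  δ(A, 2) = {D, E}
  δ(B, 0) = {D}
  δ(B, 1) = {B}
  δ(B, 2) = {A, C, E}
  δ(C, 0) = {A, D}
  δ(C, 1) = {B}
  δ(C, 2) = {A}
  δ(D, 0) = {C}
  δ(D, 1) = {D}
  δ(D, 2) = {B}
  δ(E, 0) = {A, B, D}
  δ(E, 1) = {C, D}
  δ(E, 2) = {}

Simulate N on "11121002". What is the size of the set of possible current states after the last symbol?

Start: {D}
read 1: {D}
read 1: {D}
read 1: {D}
read 2: {B}
read 1: {B}
read 0: {D}
read 0: {C}
read 2: {A}
Final reachable set {A} has 1 state.

1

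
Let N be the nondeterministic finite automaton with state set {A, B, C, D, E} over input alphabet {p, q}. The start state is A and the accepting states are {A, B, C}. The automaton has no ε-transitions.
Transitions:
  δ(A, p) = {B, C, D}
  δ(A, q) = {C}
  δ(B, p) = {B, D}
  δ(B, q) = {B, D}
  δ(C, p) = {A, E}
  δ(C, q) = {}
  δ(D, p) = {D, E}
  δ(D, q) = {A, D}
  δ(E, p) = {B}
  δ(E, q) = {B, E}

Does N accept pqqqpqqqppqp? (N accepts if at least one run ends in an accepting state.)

Start: {A}
read p: {B, C, D}
read q: {A, B, D}
read q: {A, B, C, D}
read q: {A, B, C, D}
read p: {A, B, C, D, E}
read q: {A, B, C, D, E}
read q: {A, B, C, D, E}
read q: {A, B, C, D, E}
read p: {A, B, C, D, E}
read p: {A, B, C, D, E}
read q: {A, B, C, D, E}
read p: {A, B, C, D, E}
Reachable ∩ accepting = {A, B, C} — nonempty.

accepted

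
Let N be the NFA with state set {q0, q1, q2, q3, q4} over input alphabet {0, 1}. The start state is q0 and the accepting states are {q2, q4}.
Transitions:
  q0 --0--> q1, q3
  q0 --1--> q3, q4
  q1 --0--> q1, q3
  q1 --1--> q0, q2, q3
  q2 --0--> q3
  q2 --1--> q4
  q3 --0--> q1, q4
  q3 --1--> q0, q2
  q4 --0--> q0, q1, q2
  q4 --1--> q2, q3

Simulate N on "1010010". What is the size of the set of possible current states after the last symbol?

Start: {q0}
read 1: {q3, q4}
read 0: {q0, q1, q2, q4}
read 1: {q0, q2, q3, q4}
read 0: {q0, q1, q2, q3, q4}
read 0: {q0, q1, q2, q3, q4}
read 1: {q0, q2, q3, q4}
read 0: {q0, q1, q2, q3, q4}
Final reachable set {q0, q1, q2, q3, q4} has 5 states.

5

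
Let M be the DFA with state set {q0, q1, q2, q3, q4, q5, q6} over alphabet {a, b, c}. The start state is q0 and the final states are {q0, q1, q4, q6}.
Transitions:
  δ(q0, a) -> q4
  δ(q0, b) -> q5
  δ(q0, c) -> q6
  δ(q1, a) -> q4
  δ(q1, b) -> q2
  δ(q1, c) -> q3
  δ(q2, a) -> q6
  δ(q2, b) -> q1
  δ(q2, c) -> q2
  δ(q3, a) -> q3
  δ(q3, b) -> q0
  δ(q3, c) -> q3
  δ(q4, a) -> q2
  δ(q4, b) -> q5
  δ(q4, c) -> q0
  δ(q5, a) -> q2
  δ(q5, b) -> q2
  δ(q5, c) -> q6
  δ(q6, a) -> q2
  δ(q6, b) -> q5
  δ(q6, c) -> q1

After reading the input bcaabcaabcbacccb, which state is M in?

q1

q0 --b--> q5
q5 --c--> q6
q6 --a--> q2
q2 --a--> q6
q6 --b--> q5
q5 --c--> q6
q6 --a--> q2
q2 --a--> q6
q6 --b--> q5
q5 --c--> q6
q6 --b--> q5
q5 --a--> q2
q2 --c--> q2
q2 --c--> q2
q2 --c--> q2
q2 --b--> q1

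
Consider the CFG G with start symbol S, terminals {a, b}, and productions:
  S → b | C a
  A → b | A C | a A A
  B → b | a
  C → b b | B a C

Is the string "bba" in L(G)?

S ⇒ Ca ⇒ bba

yes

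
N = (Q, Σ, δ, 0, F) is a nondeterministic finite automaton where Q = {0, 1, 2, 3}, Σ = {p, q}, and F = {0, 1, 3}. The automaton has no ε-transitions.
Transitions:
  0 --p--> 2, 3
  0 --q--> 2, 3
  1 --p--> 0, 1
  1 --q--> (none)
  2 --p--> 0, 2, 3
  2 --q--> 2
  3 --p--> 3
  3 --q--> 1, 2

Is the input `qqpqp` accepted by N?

accepted

Start: {0}
read q: {2, 3}
read q: {1, 2}
read p: {0, 1, 2, 3}
read q: {1, 2, 3}
read p: {0, 1, 2, 3}
Reachable ∩ accepting = {0, 1, 3} — nonempty.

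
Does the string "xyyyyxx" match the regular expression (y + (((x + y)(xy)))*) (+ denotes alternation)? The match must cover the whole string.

Neither y nor (((x+y)(xy)))* matches xyyyyxx.

no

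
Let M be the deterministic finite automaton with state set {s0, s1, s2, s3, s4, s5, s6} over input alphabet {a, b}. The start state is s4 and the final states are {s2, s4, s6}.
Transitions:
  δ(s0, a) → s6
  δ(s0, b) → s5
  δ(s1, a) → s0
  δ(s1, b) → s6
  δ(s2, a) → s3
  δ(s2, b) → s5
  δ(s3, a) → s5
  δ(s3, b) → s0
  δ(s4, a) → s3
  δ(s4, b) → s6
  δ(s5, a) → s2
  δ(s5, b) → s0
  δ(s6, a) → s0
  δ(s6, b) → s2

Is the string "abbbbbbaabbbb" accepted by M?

s4 --a--> s3
s3 --b--> s0
s0 --b--> s5
s5 --b--> s0
s0 --b--> s5
s5 --b--> s0
s0 --b--> s5
s5 --a--> s2
s2 --a--> s3
s3 --b--> s0
s0 --b--> s5
s5 --b--> s0
s0 --b--> s5
End in state s5, which is not an accepting state.

rejected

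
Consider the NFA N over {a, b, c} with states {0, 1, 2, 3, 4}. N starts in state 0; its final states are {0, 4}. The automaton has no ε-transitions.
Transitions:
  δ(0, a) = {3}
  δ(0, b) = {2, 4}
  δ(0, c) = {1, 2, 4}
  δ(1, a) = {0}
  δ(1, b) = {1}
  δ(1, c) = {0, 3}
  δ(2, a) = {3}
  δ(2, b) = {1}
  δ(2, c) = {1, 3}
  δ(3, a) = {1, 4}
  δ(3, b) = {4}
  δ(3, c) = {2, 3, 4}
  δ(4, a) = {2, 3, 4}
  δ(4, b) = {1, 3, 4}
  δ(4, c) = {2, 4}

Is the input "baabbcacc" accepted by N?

Start: {0}
read b: {2, 4}
read a: {2, 3, 4}
read a: {1, 2, 3, 4}
read b: {1, 3, 4}
read b: {1, 3, 4}
read c: {0, 2, 3, 4}
read a: {1, 2, 3, 4}
read c: {0, 1, 2, 3, 4}
read c: {0, 1, 2, 3, 4}
Reachable ∩ accepting = {0, 4} — nonempty.

accepted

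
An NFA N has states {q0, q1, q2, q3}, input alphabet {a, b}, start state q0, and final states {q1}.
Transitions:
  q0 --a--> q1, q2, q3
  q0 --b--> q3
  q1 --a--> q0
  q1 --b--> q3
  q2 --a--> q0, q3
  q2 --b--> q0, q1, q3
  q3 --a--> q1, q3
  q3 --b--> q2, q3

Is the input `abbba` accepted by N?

Start: {q0}
read a: {q1, q2, q3}
read b: {q0, q1, q2, q3}
read b: {q0, q1, q2, q3}
read b: {q0, q1, q2, q3}
read a: {q0, q1, q2, q3}
Reachable ∩ accepting = {q1} — nonempty.

accepted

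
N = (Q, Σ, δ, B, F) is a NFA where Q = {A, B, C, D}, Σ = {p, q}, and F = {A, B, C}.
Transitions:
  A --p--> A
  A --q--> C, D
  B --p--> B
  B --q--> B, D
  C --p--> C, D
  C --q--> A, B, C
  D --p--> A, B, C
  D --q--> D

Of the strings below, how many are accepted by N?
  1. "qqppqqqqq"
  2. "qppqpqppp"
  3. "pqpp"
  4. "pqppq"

4

"qqppqqqqq": accepted
"qppqpqppp": accepted
"pqpp": accepted
"pqppq": accepted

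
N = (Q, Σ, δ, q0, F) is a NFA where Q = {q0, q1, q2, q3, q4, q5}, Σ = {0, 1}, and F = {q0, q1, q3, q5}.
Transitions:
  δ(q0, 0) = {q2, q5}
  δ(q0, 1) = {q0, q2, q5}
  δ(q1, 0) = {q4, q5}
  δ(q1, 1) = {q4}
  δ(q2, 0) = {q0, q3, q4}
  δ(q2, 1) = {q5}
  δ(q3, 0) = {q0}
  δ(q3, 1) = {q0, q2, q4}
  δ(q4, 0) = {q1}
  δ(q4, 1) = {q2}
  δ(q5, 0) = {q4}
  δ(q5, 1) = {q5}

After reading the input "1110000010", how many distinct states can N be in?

6

Start: {q0}
read 1: {q0, q2, q5}
read 1: {q0, q2, q5}
read 1: {q0, q2, q5}
read 0: {q0, q2, q3, q4, q5}
read 0: {q0, q1, q2, q3, q4, q5}
read 0: {q0, q1, q2, q3, q4, q5}
read 0: {q0, q1, q2, q3, q4, q5}
read 0: {q0, q1, q2, q3, q4, q5}
read 1: {q0, q2, q4, q5}
read 0: {q0, q1, q2, q3, q4, q5}
Final reachable set {q0, q1, q2, q3, q4, q5} has 6 states.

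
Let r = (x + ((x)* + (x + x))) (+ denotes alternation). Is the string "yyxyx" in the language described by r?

no

Neither x nor ((x)*+(x+x)) matches yyxyx.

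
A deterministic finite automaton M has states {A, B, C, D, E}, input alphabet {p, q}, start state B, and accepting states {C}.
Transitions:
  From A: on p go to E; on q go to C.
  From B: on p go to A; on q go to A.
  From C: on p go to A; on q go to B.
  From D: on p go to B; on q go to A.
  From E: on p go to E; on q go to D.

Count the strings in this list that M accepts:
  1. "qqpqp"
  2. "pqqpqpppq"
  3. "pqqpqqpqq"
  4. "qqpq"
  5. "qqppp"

1

"qqpqp": rejected
"pqqpqpppq": rejected
"pqqpqqpqq": rejected
"qqpq": accepted
"qqppp": rejected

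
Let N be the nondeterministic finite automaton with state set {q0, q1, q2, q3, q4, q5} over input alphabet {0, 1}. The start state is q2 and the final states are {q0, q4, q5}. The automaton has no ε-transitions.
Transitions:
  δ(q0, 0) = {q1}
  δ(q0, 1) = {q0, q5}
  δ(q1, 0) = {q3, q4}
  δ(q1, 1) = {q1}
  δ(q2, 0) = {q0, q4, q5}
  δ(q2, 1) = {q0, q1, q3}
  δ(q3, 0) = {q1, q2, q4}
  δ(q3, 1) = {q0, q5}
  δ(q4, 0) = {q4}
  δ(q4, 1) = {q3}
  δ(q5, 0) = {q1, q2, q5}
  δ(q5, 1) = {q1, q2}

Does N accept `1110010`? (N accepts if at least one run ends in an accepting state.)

Start: {q2}
read 1: {q0, q1, q3}
read 1: {q0, q1, q5}
read 1: {q0, q1, q2, q5}
read 0: {q0, q1, q2, q3, q4, q5}
read 0: {q0, q1, q2, q3, q4, q5}
read 1: {q0, q1, q2, q3, q5}
read 0: {q0, q1, q2, q3, q4, q5}
Reachable ∩ accepting = {q0, q4, q5} — nonempty.

accepted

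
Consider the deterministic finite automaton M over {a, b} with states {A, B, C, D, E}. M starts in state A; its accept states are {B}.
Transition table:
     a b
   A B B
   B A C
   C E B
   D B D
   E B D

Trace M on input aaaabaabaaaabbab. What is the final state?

B

A --a--> B
B --a--> A
A --a--> B
B --a--> A
A --b--> B
B --a--> A
A --a--> B
B --b--> C
C --a--> E
E --a--> B
B --a--> A
A --a--> B
B --b--> C
C --b--> B
B --a--> A
A --b--> B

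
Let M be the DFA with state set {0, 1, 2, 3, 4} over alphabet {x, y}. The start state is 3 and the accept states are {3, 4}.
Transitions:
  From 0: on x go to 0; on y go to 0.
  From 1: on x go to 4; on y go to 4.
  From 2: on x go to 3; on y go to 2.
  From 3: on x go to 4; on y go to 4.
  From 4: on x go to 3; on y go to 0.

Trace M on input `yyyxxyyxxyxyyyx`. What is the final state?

3 --y--> 4
4 --y--> 0
0 --y--> 0
0 --x--> 0
0 --x--> 0
0 --y--> 0
0 --y--> 0
0 --x--> 0
0 --x--> 0
0 --y--> 0
0 --x--> 0
0 --y--> 0
0 --y--> 0
0 --y--> 0
0 --x--> 0

0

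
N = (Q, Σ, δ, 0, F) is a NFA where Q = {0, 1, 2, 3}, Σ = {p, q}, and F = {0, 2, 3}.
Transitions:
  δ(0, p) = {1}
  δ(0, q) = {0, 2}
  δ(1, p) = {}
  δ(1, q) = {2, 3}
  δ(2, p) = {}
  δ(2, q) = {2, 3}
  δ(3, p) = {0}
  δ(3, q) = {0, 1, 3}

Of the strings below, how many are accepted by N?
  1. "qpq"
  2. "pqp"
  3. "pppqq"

"qpq": accepted
"pqp": accepted
"pppqq": rejected

2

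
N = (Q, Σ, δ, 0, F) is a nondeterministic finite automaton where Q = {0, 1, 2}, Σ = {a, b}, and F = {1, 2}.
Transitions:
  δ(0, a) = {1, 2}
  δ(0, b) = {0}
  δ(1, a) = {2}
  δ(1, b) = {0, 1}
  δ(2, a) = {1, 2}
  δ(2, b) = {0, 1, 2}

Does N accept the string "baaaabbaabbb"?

Start: {0}
read b: {0}
read a: {1, 2}
read a: {1, 2}
read a: {1, 2}
read a: {1, 2}
read b: {0, 1, 2}
read b: {0, 1, 2}
read a: {1, 2}
read a: {1, 2}
read b: {0, 1, 2}
read b: {0, 1, 2}
read b: {0, 1, 2}
Reachable ∩ accepting = {1, 2} — nonempty.

accepted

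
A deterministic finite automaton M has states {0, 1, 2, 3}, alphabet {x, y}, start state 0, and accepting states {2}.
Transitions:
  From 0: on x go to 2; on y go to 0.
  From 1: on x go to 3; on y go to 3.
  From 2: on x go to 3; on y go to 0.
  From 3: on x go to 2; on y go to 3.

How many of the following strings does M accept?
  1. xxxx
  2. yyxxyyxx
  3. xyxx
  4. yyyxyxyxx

xxxx: rejected
yyxxyyxx: rejected
xyxx: rejected
yyyxyxyxx: rejected

0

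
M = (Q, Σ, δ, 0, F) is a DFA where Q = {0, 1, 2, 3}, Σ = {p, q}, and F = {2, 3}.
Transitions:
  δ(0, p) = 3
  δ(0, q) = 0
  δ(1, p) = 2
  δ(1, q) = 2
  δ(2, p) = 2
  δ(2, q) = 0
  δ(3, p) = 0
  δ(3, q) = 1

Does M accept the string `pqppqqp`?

accepted

0 --p--> 3
3 --q--> 1
1 --p--> 2
2 --p--> 2
2 --q--> 0
0 --q--> 0
0 --p--> 3
End in state 3, which is an accepting state.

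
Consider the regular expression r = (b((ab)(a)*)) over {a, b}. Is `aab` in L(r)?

No split of aab into u·v has b matching u and ((ab)(a)*) matching v.

no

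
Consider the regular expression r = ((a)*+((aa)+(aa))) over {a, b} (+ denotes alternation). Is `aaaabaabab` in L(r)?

no

Neither (a)* nor ((aa)+(aa)) matches aaaabaabab.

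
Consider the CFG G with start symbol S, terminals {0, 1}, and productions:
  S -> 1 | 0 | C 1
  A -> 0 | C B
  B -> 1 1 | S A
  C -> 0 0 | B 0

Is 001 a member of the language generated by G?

S ⇒ C1 ⇒ 001

yes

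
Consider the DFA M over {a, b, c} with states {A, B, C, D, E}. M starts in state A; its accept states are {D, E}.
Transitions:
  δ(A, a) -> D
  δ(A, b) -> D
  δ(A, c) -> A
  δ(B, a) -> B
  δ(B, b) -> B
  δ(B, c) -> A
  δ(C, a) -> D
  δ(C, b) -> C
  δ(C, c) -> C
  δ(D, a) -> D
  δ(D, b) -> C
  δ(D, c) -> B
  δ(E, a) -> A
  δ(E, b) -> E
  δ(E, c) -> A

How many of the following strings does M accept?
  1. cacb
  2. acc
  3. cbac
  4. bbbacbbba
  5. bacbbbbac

cacb: rejected
acc: rejected
cbac: rejected
bbbacbbba: rejected
bacbbbbac: rejected

0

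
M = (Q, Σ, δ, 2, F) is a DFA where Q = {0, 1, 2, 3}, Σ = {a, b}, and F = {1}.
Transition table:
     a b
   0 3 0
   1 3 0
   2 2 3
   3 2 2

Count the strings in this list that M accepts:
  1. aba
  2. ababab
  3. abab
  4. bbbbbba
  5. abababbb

aba: rejected
ababab: rejected
abab: rejected
bbbbbba: rejected
abababbb: rejected

0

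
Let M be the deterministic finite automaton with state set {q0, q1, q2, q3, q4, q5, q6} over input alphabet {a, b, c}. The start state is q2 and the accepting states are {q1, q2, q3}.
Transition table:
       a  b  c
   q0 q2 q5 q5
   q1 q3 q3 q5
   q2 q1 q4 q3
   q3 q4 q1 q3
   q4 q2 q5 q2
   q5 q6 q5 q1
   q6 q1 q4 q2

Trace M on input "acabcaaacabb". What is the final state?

q1

q2 --a--> q1
q1 --c--> q5
q5 --a--> q6
q6 --b--> q4
q4 --c--> q2
q2 --a--> q1
q1 --a--> q3
q3 --a--> q4
q4 --c--> q2
q2 --a--> q1
q1 --b--> q3
q3 --b--> q1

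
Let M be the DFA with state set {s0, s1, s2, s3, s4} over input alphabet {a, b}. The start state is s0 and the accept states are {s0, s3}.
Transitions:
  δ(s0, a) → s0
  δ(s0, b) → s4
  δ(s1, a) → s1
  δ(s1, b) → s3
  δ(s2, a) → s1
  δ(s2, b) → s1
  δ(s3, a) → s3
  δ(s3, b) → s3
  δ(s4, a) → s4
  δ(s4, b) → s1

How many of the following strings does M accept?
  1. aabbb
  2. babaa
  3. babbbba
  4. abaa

2

aabbb: accepted
babaa: rejected
babbbba: accepted
abaa: rejected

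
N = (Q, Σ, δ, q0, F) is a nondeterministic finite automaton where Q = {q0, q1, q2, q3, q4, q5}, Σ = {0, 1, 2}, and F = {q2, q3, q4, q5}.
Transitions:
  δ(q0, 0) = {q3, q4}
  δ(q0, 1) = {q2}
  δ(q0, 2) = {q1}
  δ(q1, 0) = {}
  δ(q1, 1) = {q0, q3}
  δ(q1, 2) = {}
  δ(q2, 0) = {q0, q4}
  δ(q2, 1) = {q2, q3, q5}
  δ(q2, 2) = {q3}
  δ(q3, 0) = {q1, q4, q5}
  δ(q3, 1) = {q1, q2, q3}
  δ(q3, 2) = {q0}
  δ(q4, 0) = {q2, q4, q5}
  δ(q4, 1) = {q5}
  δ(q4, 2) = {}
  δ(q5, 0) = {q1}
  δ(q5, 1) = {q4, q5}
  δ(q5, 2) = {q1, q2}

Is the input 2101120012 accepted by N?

Start: {q0}
read 2: {q1}
read 1: {q0, q3}
read 0: {q1, q3, q4, q5}
read 1: {q0, q1, q2, q3, q4, q5}
read 1: {q0, q1, q2, q3, q4, q5}
read 2: {q0, q1, q2, q3}
read 0: {q0, q1, q3, q4, q5}
read 0: {q1, q2, q3, q4, q5}
read 1: {q0, q1, q2, q3, q4, q5}
read 2: {q0, q1, q2, q3}
Reachable ∩ accepting = {q2, q3} — nonempty.

accepted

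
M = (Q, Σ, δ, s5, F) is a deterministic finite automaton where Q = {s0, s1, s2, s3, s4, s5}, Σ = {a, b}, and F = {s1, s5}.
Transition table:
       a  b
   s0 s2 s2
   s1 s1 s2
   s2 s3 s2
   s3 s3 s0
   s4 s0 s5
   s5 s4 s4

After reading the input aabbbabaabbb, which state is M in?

s2

s5 --a--> s4
s4 --a--> s0
s0 --b--> s2
s2 --b--> s2
s2 --b--> s2
s2 --a--> s3
s3 --b--> s0
s0 --a--> s2
s2 --a--> s3
s3 --b--> s0
s0 --b--> s2
s2 --b--> s2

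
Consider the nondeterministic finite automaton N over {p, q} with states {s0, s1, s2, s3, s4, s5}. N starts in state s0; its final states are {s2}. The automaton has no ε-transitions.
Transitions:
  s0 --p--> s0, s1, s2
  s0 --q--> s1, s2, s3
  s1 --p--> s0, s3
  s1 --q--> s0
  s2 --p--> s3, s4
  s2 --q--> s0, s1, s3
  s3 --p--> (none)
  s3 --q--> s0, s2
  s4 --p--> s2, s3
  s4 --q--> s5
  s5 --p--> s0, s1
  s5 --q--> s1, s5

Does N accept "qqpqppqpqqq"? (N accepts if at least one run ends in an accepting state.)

Start: {s0}
read q: {s1, s2, s3}
read q: {s0, s1, s2, s3}
read p: {s0, s1, s2, s3, s4}
read q: {s0, s1, s2, s3, s5}
read p: {s0, s1, s2, s3, s4}
read p: {s0, s1, s2, s3, s4}
read q: {s0, s1, s2, s3, s5}
read p: {s0, s1, s2, s3, s4}
read q: {s0, s1, s2, s3, s5}
read q: {s0, s1, s2, s3, s5}
read q: {s0, s1, s2, s3, s5}
Reachable ∩ accepting = {s2} — nonempty.

accepted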